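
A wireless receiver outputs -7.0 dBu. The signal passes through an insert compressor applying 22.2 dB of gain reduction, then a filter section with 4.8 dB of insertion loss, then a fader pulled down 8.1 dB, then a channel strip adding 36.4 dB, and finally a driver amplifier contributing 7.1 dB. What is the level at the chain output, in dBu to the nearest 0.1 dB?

+1.4 dBu

In dB, series stages simply add:
-7.0 − 22.2 − 4.8 − 8.1 + 36.4 + 7.1 = +1.4 dBu.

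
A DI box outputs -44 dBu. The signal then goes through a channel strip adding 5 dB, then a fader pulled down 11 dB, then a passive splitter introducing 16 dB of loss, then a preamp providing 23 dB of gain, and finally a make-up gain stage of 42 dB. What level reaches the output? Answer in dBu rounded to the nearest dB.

In dB, series stages simply add:
-44 + 5 − 11 − 16 + 23 + 42 = -1 dBu.

-1 dBu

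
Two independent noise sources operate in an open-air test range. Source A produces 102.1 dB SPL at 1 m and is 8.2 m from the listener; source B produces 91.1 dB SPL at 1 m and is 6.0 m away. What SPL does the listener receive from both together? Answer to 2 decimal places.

At the listener: L_A = 102.1 − 20·log₁₀(8.2) = 83.824 dB; L_B = 91.1 − 20·log₁₀(6.0) = 75.537 dB.
Combined: 10·log₁₀(10^(83.824/10)+10^(75.537/10)) = 84.42 dB SPL.

84.42 dB SPL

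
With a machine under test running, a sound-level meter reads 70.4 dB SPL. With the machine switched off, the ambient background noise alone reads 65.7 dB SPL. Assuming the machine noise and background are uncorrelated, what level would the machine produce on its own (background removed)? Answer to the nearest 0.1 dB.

68.6 dB SPL

Subtract intensities: L_src = 10·log₁₀(10^(L_total/10) − 10^(L_bg/10)).
L_src = 10·log₁₀(10^(70.4/10) − 10^(65.7/10)) = 10·log₁₀(7249000) = 68.6 dB SPL.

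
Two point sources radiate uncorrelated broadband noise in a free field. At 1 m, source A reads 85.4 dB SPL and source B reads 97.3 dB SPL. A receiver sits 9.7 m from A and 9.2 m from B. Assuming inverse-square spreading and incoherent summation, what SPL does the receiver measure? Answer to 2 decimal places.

At the listener: L_A = 85.4 − 20·log₁₀(9.7) = 65.665 dB; L_B = 97.3 − 20·log₁₀(9.2) = 78.024 dB.
Combined: 10·log₁₀(10^(65.665/10)+10^(78.024/10)) = 78.27 dB SPL.

78.27 dB SPL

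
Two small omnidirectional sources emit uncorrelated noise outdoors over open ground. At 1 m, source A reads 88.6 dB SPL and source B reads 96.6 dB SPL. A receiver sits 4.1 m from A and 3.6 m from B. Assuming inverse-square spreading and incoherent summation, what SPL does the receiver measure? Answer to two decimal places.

85.97 dB SPL

At the listener: L_A = 88.6 − 20·log₁₀(4.1) = 76.344 dB; L_B = 96.6 − 20·log₁₀(3.6) = 85.474 dB.
Combined: 10·log₁₀(10^(76.344/10)+10^(85.474/10)) = 85.97 dB SPL.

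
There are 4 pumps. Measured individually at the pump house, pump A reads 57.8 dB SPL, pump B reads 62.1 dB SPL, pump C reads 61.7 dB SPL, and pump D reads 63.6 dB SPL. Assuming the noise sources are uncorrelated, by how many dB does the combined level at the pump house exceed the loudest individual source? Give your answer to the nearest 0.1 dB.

Add the sources as powers (linear), then convert back to dB:
L_total = 10·log₁₀(10^(57.8/10) + 10^(62.1/10) + 10^(61.7/10) + 10^(63.6/10)) = 67.78 dB SPL.
Excess over the loudest (63.6 dB): 67.78 − 63.6 = 4.2 dB.

4.2 dB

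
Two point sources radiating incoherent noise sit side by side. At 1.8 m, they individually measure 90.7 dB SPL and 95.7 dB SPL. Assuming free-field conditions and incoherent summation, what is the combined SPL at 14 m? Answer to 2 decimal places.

79.08 dB SPL

Combined at 1.8 m: 10·log₁₀(10^(90.7/10)+10^(95.7/10)) = 96.893 dB SPL.
Then apply −20·log₁₀(14/1.8) = -17.817 dB → 79.08 dB SPL.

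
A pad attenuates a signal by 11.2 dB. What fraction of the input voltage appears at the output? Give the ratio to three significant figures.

0.275

Voltage ratio = 10^(dB/20).
10^(-11.2/20) = 10^(-0.5600) = 0.275.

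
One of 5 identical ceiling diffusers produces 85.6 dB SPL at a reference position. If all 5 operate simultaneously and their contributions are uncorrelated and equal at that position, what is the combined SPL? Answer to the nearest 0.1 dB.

5 equal incoherent sources raise the level by 10·log₁₀(5) = 6.99 dB.
L_total = 85.6 + 6.99 = 92.6 dB SPL.

92.6 dB SPL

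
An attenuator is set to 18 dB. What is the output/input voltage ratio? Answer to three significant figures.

Voltage ratio = 10^(dB/20).
10^(-18/20) = 10^(-0.9000) = 0.126.

0.126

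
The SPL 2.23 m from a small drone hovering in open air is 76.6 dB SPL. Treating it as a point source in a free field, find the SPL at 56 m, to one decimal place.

Inverse-square spreading gives ΔL = −20·log₁₀(d₂/d₁).
ΔL = −20·log₁₀(56/2.23) = -28.00 dB, so L₂ = 76.6 + (-28.00) = 48.6 dB SPL.

48.6 dB SPL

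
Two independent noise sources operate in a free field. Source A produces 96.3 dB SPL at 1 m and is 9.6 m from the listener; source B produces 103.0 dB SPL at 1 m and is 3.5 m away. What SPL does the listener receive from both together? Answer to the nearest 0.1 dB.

92.2 dB SPL

At the listener: L_A = 96.3 − 20·log₁₀(9.6) = 76.65 dB; L_B = 103.0 − 20·log₁₀(3.5) = 92.12 dB.
Combined: 10·log₁₀(10^(76.65/10)+10^(92.12/10)) = 92.2 dB SPL.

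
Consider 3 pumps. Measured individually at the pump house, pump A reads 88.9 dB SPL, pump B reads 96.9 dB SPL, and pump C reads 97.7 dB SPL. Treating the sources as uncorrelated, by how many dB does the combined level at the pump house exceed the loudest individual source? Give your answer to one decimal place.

Add the sources as powers (linear), then convert back to dB:
L_total = 10·log₁₀(10^(88.9/10) + 10^(96.9/10) + 10^(97.7/10)) = 100.63 dB SPL.
Excess over the loudest (97.7 dB): 100.63 − 97.7 = 2.9 dB.

2.9 dB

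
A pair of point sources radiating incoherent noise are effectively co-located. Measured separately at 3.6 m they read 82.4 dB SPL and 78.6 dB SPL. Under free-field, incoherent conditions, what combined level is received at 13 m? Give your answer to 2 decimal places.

72.76 dB SPL

Combined at 3.6 m: 10·log₁₀(10^(82.4/10)+10^(78.6/10)) = 83.913 dB SPL.
Then apply −20·log₁₀(13/3.6) = -11.153 dB → 72.76 dB SPL.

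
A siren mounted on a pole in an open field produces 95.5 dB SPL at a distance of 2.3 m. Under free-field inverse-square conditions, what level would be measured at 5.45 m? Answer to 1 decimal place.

88.0 dB SPL

Inverse-square spreading gives ΔL = −20·log₁₀(d₂/d₁).
ΔL = −20·log₁₀(5.45/2.3) = -7.49 dB, so L₂ = 95.5 + (-7.49) = 88.0 dB SPL.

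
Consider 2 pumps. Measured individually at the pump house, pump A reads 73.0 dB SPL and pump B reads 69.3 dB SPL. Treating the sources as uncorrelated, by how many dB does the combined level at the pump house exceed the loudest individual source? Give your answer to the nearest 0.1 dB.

1.5 dB

Add the sources as powers (linear), then convert back to dB:
L_total = 10·log₁₀(10^(73.0/10) + 10^(69.3/10)) = 74.54 dB SPL.
Excess over the loudest (73.0 dB): 74.54 − 73.0 = 1.5 dB.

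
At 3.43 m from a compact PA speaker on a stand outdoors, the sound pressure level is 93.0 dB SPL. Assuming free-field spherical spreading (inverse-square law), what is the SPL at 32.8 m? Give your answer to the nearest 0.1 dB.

73.4 dB SPL

For a point source in a free field, ΔL = −20·log₁₀(d₂/d₁).
ΔL = −20·log₁₀(32.8/3.43) = -19.61 dB, so L₂ = 93.0 + (-19.61) = 73.4 dB SPL.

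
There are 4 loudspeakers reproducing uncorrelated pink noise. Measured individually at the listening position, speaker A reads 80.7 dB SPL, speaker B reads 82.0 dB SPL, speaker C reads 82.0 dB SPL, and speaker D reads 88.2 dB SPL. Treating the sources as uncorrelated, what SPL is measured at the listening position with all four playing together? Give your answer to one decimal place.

90.4 dB SPL

Uncorrelated sources add in intensity (power), not in dB.
L_total = 10·log₁₀(10^(80.7/10) + 10^(82.0/10) + 10^(82.0/10) + 10^(88.2/10)) = 10·log₁₀(1095000000) = 90.4 dB SPL.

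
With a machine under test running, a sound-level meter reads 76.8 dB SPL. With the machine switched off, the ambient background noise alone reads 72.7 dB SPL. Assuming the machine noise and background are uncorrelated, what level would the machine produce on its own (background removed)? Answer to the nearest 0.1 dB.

74.7 dB SPL

Remove the background by subtracting linear intensities:
L_src = 10·log₁₀(10^(76.8/10) − 10^(72.7/10)) = 10·log₁₀(29240000) = 74.7 dB SPL.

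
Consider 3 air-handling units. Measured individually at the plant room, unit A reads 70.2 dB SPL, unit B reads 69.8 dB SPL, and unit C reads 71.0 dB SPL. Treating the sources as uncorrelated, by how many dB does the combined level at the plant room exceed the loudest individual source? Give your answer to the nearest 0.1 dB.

Add the sources as powers (linear), then convert back to dB:
L_total = 10·log₁₀(10^(70.2/10) + 10^(69.8/10) + 10^(71.0/10)) = 75.13 dB SPL.
Excess over the loudest (71.0 dB): 75.13 − 71.0 = 4.1 dB.

4.1 dB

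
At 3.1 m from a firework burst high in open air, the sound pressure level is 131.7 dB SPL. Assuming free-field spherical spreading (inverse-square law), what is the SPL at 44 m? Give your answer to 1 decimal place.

108.7 dB SPL

For a point source in a free field, ΔL = −20·log₁₀(d₂/d₁).
ΔL = −20·log₁₀(44/3.1) = -23.04 dB, so L₂ = 131.7 + (-23.04) = 108.7 dB SPL.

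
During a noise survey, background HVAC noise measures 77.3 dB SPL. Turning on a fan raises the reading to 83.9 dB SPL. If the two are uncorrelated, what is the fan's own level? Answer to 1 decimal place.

Background correction is a power subtraction:
L_src = 10·log₁₀(10^(83.9/10) − 10^(77.3/10)) = 10·log₁₀(191800000) = 82.8 dB SPL.

82.8 dB SPL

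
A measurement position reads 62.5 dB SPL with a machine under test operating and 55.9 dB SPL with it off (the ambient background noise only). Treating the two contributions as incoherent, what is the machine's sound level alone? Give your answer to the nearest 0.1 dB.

Subtract intensities: L_src = 10·log₁₀(10^(L_total/10) − 10^(L_bg/10)).
L_src = 10·log₁₀(10^(62.5/10) − 10^(55.9/10)) = 10·log₁₀(1389000) = 61.4 dB SPL.

61.4 dB SPL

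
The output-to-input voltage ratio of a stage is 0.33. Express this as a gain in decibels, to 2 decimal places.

Voltage is an amplitude quantity, so gain = 20·log₁₀(V_out/V_in).
20·log₁₀(0.33) = -9.63 dB.

-9.63 dB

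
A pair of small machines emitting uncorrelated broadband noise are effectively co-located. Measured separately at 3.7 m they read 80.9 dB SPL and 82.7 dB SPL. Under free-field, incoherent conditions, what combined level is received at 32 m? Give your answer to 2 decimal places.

Combined at 3.7 m: 10·log₁₀(10^(80.9/10)+10^(82.7/10)) = 84.903 dB SPL.
Then apply −20·log₁₀(32/3.7) = -18.739 dB → 66.16 dB SPL.

66.16 dB SPL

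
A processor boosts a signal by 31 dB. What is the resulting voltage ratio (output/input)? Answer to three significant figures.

Voltage ratio = 10^(dB/20).
10^(31/20) = 10^(1.550) = 35.5.

35.5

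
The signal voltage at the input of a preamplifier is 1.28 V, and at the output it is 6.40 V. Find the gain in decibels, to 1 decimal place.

Voltage ratio → dB uses the 20·log₁₀ form:
20·log₁₀(6.40/1.28) = 20·log₁₀(5.000) = 14.0 dB.

14.0 dB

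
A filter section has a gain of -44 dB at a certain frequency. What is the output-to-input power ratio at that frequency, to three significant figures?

Power ratio = 10^(dB/10).
10^(-44/10) = 10^(-4.400) = 0.0000398.

0.0000398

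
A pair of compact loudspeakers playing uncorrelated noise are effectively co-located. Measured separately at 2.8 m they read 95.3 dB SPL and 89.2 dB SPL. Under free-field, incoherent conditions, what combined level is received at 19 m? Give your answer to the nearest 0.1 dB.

79.6 dB SPL

Combined at 2.8 m: 10·log₁₀(10^(95.3/10)+10^(89.2/10)) = 96.25 dB SPL.
Then apply −20·log₁₀(19/2.8) = -16.63 dB → 79.6 dB SPL.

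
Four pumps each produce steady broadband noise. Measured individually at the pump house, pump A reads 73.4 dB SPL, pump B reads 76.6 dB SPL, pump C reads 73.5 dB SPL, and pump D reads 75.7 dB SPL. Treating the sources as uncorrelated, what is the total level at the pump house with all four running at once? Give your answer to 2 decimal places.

81.04 dB SPL

Add the sources as powers (linear), then convert back to dB:
L_total = 10·log₁₀(10^(73.4/10) + 10^(76.6/10) + 10^(73.5/10) + 10^(75.7/10)) = 10·log₁₀(127100000) = 81.04 dB SPL.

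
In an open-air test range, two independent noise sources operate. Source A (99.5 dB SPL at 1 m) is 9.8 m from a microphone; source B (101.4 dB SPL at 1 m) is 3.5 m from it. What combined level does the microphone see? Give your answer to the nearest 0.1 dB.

90.9 dB SPL

At the listener: L_A = 99.5 − 20·log₁₀(9.8) = 79.68 dB; L_B = 101.4 − 20·log₁₀(3.5) = 90.52 dB.
Combined: 10·log₁₀(10^(79.68/10)+10^(90.52/10)) = 90.9 dB SPL.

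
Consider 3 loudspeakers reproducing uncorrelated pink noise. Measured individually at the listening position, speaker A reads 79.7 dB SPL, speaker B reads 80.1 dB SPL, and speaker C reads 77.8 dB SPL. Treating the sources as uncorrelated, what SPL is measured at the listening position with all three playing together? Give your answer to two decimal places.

Incoherent sources sum as intensities:
L_total = 10·log₁₀(10^(79.7/10) + 10^(80.1/10) + 10^(77.8/10)) = 10·log₁₀(255900000) = 84.08 dB SPL.

84.08 dB SPL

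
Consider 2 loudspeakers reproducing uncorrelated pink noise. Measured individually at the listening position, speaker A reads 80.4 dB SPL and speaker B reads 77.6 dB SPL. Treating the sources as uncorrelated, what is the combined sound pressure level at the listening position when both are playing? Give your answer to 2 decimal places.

Incoherent sources sum as intensities:
L_total = 10·log₁₀(10^(80.4/10) + 10^(77.6/10)) = 10·log₁₀(167200000) = 82.23 dB SPL.

82.23 dB SPL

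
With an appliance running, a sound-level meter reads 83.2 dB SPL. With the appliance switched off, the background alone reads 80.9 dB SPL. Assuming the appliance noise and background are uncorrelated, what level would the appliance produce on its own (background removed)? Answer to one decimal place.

79.3 dB SPL

Remove the background by subtracting linear intensities:
L_src = 10·log₁₀(10^(83.2/10) − 10^(80.9/10)) = 10·log₁₀(85900000) = 79.3 dB SPL.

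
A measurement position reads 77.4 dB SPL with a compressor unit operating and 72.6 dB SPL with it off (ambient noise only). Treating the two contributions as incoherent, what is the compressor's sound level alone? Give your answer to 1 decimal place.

75.7 dB SPL

Remove the background by subtracting linear intensities:
L_src = 10·log₁₀(10^(77.4/10) − 10^(72.6/10)) = 10·log₁₀(36760000) = 75.7 dB SPL.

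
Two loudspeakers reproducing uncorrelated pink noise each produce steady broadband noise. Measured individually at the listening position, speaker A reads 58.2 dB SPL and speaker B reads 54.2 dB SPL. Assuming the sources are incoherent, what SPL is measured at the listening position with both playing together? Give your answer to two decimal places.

Uncorrelated sources add in intensity (power), not in dB.
L_total = 10·log₁₀(10^(58.2/10) + 10^(54.2/10)) = 10·log₁₀(923700) = 59.66 dB SPL.

59.66 dB SPL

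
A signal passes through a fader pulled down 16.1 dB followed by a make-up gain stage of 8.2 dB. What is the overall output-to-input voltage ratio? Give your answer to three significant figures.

0.403

Net gain = (−16.1) + 8.2 = -7.9 dB.
Voltage ratio = 10^(-7.9/20) = 0.403.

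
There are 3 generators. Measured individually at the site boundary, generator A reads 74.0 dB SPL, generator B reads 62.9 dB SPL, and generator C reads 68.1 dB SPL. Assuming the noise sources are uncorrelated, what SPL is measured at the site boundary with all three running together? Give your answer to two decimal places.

75.25 dB SPL

Incoherent sources sum as intensities:
L_total = 10·log₁₀(10^(74.0/10) + 10^(62.9/10) + 10^(68.1/10)) = 10·log₁₀(33530000) = 75.25 dB SPL.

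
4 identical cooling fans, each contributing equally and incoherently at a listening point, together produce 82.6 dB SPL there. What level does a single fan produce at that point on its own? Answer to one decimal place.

76.6 dB SPL

4 equal incoherent sources add 10·log₁₀(4) = 6.02 dB over one source.
L_one = 82.6 − 6.02 = 76.6 dB SPL.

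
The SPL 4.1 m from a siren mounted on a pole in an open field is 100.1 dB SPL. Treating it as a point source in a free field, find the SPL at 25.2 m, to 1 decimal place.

84.3 dB SPL

Inverse-square spreading gives ΔL = −20·log₁₀(d₂/d₁).
ΔL = −20·log₁₀(25.2/4.1) = -15.77 dB, so L₂ = 100.1 + (-15.77) = 84.3 dB SPL.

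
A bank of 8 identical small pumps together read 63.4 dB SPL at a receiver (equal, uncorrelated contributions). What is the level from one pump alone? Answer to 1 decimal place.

54.4 dB SPL

8 equal incoherent sources add 10·log₁₀(8) = 9.03 dB over one source.
L_one = 63.4 − 9.03 = 54.4 dB SPL.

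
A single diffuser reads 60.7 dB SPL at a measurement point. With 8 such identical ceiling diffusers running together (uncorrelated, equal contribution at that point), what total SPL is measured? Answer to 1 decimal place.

69.7 dB SPL

8 equal incoherent sources raise the level by 10·log₁₀(8) = 9.03 dB.
L_total = 60.7 + 9.03 = 69.7 dB SPL.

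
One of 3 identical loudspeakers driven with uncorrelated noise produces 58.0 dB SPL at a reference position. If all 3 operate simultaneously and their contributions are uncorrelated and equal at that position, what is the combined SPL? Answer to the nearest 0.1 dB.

62.8 dB SPL

3 equal incoherent sources raise the level by 10·log₁₀(3) = 4.77 dB.
L_total = 58.0 + 4.77 = 62.8 dB SPL.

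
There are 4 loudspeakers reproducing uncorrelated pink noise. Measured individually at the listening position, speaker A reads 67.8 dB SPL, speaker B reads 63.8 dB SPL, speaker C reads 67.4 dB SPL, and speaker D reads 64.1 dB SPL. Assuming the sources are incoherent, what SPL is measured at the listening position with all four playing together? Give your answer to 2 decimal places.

72.17 dB SPL

Uncorrelated sources add in intensity (power), not in dB.
L_total = 10·log₁₀(10^(67.8/10) + 10^(63.8/10) + 10^(67.4/10) + 10^(64.1/10)) = 10·log₁₀(16490000) = 72.17 dB SPL.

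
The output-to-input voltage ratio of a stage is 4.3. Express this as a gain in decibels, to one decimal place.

Voltage is an amplitude quantity, so gain = 20·log₁₀(V_out/V_in).
20·log₁₀(4.3) = 12.7 dB.

12.7 dB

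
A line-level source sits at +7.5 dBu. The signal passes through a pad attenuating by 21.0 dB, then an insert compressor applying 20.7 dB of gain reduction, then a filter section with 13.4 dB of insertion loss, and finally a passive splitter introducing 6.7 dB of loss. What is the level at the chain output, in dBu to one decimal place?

-54.3 dBu

Cascaded gains and losses add directly in dB.
+7.5 − 21.0 − 20.7 − 13.4 − 6.7 = -54.3 dBu.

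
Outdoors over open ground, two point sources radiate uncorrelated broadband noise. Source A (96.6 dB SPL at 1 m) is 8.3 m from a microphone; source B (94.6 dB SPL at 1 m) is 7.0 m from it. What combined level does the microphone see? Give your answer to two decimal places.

80.98 dB SPL

At the listener: L_A = 96.6 − 20·log₁₀(8.3) = 78.218 dB; L_B = 94.6 − 20·log₁₀(7.0) = 77.698 dB.
Combined: 10·log₁₀(10^(78.218/10)+10^(77.698/10)) = 80.98 dB SPL.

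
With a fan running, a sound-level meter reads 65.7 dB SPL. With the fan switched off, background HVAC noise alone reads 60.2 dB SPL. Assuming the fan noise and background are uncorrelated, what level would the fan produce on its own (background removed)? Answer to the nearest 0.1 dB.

64.3 dB SPL

Background correction is a power subtraction:
L_src = 10·log₁₀(10^(65.7/10) − 10^(60.2/10)) = 10·log₁₀(2668000) = 64.3 dB SPL.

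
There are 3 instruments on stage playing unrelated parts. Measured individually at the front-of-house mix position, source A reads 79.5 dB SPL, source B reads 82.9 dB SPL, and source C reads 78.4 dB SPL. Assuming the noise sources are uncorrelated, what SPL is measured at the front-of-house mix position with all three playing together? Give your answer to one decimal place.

85.5 dB SPL

Add the sources as powers (linear), then convert back to dB:
L_total = 10·log₁₀(10^(79.5/10) + 10^(82.9/10) + 10^(78.4/10)) = 10·log₁₀(353300000) = 85.5 dB SPL.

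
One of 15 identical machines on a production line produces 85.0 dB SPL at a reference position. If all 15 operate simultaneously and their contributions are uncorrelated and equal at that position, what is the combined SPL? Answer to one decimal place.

15 equal incoherent sources raise the level by 10·log₁₀(15) = 11.76 dB.
L_total = 85.0 + 11.76 = 96.8 dB SPL.

96.8 dB SPL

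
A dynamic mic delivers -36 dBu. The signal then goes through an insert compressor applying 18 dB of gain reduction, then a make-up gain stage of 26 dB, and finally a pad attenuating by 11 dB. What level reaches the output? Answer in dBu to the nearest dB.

-39 dBu

In dB, series stages simply add:
-36 − 18 + 26 − 11 = -39 dBu.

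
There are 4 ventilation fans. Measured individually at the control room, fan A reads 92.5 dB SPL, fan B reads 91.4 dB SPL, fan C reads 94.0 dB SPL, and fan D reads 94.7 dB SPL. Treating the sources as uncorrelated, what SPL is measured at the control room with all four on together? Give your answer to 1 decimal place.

99.4 dB SPL

Incoherent sources sum as intensities:
L_total = 10·log₁₀(10^(92.5/10) + 10^(91.4/10) + 10^(94.0/10) + 10^(94.7/10)) = 10·log₁₀(8622000000) = 99.4 dB SPL.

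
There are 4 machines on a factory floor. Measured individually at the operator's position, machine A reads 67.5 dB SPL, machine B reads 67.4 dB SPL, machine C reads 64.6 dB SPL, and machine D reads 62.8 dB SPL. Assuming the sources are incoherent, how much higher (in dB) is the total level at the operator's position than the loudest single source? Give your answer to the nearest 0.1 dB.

4.5 dB

Add the sources as powers (linear), then convert back to dB:
L_total = 10·log₁₀(10^(67.5/10) + 10^(67.4/10) + 10^(64.6/10) + 10^(62.8/10)) = 72.02 dB SPL.
Excess over the loudest (67.5 dB): 72.02 − 67.5 = 4.5 dB.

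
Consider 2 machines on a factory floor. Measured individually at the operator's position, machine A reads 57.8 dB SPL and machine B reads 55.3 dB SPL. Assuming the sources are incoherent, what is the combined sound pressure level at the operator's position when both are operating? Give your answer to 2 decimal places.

59.74 dB SPL

Uncorrelated sources add in intensity (power), not in dB.
L_total = 10·log₁₀(10^(57.8/10) + 10^(55.3/10)) = 10·log₁₀(941400) = 59.74 dB SPL.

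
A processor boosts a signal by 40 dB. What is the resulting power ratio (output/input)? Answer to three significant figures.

10000

Power ratio = 10^(dB/10).
10^(40/10) = 10^(4.000) = 10000.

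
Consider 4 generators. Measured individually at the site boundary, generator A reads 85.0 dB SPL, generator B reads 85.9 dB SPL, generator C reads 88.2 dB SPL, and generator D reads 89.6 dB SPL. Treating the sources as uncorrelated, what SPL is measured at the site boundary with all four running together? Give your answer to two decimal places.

Incoherent sources sum as intensities:
L_total = 10·log₁₀(10^(85.0/10) + 10^(85.9/10) + 10^(88.2/10) + 10^(89.6/10)) = 10·log₁₀(2278000000) = 93.58 dB SPL.

93.58 dB SPL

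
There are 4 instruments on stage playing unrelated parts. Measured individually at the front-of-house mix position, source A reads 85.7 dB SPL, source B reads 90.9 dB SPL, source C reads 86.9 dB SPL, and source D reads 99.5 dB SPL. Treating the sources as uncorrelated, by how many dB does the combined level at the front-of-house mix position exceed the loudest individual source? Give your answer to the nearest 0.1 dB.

0.9 dB

Uncorrelated sources add in intensity (power), not in dB.
L_total = 10·log₁₀(10^(85.7/10) + 10^(90.9/10) + 10^(86.9/10) + 10^(99.5/10)) = 100.42 dB SPL.
Excess over the loudest (99.5 dB): 100.42 − 99.5 = 0.9 dB.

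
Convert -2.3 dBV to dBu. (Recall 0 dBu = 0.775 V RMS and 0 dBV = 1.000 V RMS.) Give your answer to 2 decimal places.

-0.09 dBu

The offset between the scales is 20·log₁₀(0.775/1.000) = −2.214 dB.
So dBu = -2.3 + 2.214 = -0.09 dBu.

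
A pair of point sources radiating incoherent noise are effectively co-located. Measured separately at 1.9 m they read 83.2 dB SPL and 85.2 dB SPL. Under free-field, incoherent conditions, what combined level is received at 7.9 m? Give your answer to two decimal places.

74.95 dB SPL

Combined at 1.9 m: 10·log₁₀(10^(83.2/10)+10^(85.2/10)) = 87.324 dB SPL.
Then apply −20·log₁₀(7.9/1.9) = -12.377 dB → 74.95 dB SPL.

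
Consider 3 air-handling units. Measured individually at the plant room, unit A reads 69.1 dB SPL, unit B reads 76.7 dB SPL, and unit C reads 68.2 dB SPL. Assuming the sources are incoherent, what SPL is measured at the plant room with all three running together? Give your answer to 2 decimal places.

77.89 dB SPL

Add the sources as powers (linear), then convert back to dB:
L_total = 10·log₁₀(10^(69.1/10) + 10^(76.7/10) + 10^(68.2/10)) = 10·log₁₀(61510000) = 77.89 dB SPL.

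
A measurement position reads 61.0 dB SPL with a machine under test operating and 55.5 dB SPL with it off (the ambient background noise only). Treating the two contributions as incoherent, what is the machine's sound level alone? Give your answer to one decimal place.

Subtract intensities: L_src = 10·log₁₀(10^(L_total/10) − 10^(L_bg/10)).
L_src = 10·log₁₀(10^(61.0/10) − 10^(55.5/10)) = 10·log₁₀(904100) = 59.6 dB SPL.

59.6 dB SPL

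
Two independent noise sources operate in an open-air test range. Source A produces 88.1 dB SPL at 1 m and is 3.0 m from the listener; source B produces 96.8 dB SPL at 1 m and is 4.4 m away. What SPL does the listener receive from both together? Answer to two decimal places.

85.04 dB SPL

At the listener: L_A = 88.1 − 20·log₁₀(3.0) = 78.558 dB; L_B = 96.8 − 20·log₁₀(4.4) = 83.931 dB.
Combined: 10·log₁₀(10^(78.558/10)+10^(83.931/10)) = 85.04 dB SPL.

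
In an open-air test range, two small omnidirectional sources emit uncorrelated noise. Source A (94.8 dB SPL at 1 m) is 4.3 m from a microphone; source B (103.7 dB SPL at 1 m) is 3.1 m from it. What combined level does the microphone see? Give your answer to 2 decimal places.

94.15 dB SPL

At the listener: L_A = 94.8 − 20·log₁₀(4.3) = 82.131 dB; L_B = 103.7 − 20·log₁₀(3.1) = 93.873 dB.
Combined: 10·log₁₀(10^(82.131/10)+10^(93.873/10)) = 94.15 dB SPL.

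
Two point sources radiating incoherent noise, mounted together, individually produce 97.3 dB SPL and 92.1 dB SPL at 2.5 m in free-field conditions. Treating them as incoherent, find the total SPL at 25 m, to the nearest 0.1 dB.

78.4 dB SPL

Combined at 2.5 m: 10·log₁₀(10^(97.3/10)+10^(92.1/10)) = 98.45 dB SPL.
Then apply −20·log₁₀(25/2.5) = -20.00 dB → 78.4 dB SPL.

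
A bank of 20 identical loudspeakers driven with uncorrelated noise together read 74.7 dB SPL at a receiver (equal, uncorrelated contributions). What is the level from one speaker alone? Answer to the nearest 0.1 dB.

20 equal incoherent sources add 10·log₁₀(20) = 13.01 dB over one source.
L_one = 74.7 − 13.01 = 61.7 dB SPL.

61.7 dB SPL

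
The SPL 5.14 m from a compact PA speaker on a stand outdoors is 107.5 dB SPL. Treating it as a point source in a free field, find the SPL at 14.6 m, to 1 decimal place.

For a point source in a free field, ΔL = −20·log₁₀(d₂/d₁).
ΔL = −20·log₁₀(14.6/5.14) = -9.07 dB, so L₂ = 107.5 + (-9.07) = 98.4 dB SPL.

98.4 dB SPL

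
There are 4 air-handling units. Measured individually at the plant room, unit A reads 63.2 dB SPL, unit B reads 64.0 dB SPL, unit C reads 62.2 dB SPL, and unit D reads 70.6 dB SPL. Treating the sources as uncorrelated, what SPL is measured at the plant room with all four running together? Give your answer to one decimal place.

Uncorrelated sources add in intensity (power), not in dB.
L_total = 10·log₁₀(10^(63.2/10) + 10^(64.0/10) + 10^(62.2/10) + 10^(70.6/10)) = 10·log₁₀(17740000) = 72.5 dB SPL.

72.5 dB SPL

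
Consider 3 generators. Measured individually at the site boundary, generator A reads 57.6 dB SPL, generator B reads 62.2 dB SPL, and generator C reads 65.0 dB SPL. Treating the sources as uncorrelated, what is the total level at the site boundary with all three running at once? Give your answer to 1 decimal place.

Add the sources as powers (linear), then convert back to dB:
L_total = 10·log₁₀(10^(57.6/10) + 10^(62.2/10) + 10^(65.0/10)) = 10·log₁₀(5397000) = 67.3 dB SPL.

67.3 dB SPL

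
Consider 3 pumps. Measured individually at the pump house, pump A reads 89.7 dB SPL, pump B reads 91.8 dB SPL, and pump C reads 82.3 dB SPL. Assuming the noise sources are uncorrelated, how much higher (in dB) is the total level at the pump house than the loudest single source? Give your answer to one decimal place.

2.4 dB

Add the sources as powers (linear), then convert back to dB:
L_total = 10·log₁₀(10^(89.7/10) + 10^(91.8/10) + 10^(82.3/10)) = 94.18 dB SPL.
Excess over the loudest (91.8 dB): 94.18 − 91.8 = 2.4 dB.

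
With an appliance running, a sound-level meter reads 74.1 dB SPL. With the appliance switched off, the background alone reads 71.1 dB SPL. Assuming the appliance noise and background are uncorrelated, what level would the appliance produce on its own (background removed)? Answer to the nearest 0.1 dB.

Background correction is a power subtraction:
L_src = 10·log₁₀(10^(74.1/10) − 10^(71.1/10)) = 10·log₁₀(12820000) = 71.1 dB SPL.

71.1 dB SPL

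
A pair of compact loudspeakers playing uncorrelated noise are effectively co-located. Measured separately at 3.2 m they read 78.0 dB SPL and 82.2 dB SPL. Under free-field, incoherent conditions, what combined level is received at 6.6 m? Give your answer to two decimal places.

77.31 dB SPL

Combined at 3.2 m: 10·log₁₀(10^(78.0/10)+10^(82.2/10)) = 83.599 dB SPL.
Then apply −20·log₁₀(6.6/3.2) = -6.288 dB → 77.31 dB SPL.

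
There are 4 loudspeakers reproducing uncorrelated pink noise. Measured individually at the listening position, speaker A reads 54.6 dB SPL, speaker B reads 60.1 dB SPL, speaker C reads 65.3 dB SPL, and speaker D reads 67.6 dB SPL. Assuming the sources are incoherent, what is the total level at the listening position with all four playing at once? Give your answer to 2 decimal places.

70.19 dB SPL

Add the sources as powers (linear), then convert back to dB:
L_total = 10·log₁₀(10^(54.6/10) + 10^(60.1/10) + 10^(65.3/10) + 10^(67.6/10)) = 10·log₁₀(10450000) = 70.19 dB SPL.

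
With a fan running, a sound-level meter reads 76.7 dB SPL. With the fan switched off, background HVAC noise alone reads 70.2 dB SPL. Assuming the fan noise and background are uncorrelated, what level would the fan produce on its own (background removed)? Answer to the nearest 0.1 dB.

Subtract intensities: L_src = 10·log₁₀(10^(L_total/10) − 10^(L_bg/10)).
L_src = 10·log₁₀(10^(76.7/10) − 10^(70.2/10)) = 10·log₁₀(36300000) = 75.6 dB SPL.

75.6 dB SPL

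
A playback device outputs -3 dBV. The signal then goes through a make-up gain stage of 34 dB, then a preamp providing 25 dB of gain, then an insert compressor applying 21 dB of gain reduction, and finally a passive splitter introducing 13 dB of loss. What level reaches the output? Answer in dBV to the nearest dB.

In dB, series stages simply add:
-3 + 34 + 25 − 21 − 13 = +22 dBV.

+22 dBV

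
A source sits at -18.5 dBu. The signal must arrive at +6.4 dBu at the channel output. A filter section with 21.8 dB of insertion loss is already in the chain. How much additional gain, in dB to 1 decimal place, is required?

46.7 dB

The required make-up gain is the shortfall in the dB sum.
G = +6.4 − (-18.5) + 21.8 = 46.7 dB.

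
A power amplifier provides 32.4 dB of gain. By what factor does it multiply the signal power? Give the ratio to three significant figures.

Power ratio = 10^(dB/10).
10^(32.4/10) = 10^(3.240) = 1740.

1740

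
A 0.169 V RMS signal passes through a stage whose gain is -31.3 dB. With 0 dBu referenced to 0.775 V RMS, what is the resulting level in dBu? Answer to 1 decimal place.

-44.5 dBu

Input level: 20·log₁₀(0.169/0.775) = -13.23 dBu.
Output: -13.23 − 31.3 = -44.5 dBu.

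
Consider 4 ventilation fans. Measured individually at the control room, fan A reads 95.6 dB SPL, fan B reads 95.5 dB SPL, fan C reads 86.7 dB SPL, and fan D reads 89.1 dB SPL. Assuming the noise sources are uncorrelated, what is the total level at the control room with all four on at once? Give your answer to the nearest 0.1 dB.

99.3 dB SPL

Uncorrelated sources add in intensity (power), not in dB.
L_total = 10·log₁₀(10^(95.6/10) + 10^(95.5/10) + 10^(86.7/10) + 10^(89.1/10)) = 10·log₁₀(8459000000) = 99.3 dB SPL.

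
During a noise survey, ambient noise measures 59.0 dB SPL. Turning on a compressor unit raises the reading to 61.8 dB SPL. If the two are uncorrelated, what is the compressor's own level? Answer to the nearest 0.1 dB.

Subtract intensities: L_src = 10·log₁₀(10^(L_total/10) − 10^(L_bg/10)).
L_src = 10·log₁₀(10^(61.8/10) − 10^(59.0/10)) = 10·log₁₀(719200) = 58.6 dB SPL.

58.6 dB SPL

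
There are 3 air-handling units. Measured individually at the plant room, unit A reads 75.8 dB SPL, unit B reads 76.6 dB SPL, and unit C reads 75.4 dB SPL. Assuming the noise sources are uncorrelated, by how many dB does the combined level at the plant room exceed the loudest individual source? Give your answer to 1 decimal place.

4.1 dB

Add the sources as powers (linear), then convert back to dB:
L_total = 10·log₁₀(10^(75.8/10) + 10^(76.6/10) + 10^(75.4/10)) = 80.73 dB SPL.
Excess over the loudest (76.6 dB): 80.73 − 76.6 = 4.1 dB.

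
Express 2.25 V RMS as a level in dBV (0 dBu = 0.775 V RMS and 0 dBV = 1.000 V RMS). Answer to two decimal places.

dBV = 20·log₁₀(V / 1.000 V).
20·log₁₀(2.25/1.000) = +7.04 dBV.

+7.04 dBV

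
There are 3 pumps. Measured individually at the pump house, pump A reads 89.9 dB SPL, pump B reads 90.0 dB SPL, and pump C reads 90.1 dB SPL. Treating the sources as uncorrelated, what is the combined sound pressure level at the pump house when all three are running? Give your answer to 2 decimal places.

Add the sources as powers (linear), then convert back to dB:
L_total = 10·log₁₀(10^(89.9/10) + 10^(90.0/10) + 10^(90.1/10)) = 10·log₁₀(3001000000) = 94.77 dB SPL.

94.77 dB SPL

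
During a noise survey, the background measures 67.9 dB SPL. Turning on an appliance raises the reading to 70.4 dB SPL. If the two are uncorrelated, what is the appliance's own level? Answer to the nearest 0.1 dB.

66.8 dB SPL

Remove the background by subtracting linear intensities:
L_src = 10·log₁₀(10^(70.4/10) − 10^(67.9/10)) = 10·log₁₀(4799000) = 66.8 dB SPL.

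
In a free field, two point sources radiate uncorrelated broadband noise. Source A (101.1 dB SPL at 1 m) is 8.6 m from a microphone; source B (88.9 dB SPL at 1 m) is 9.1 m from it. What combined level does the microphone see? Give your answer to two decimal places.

At the listener: L_A = 101.1 − 20·log₁₀(8.6) = 82.410 dB; L_B = 88.9 − 20·log₁₀(9.1) = 69.719 dB.
Combined: 10·log₁₀(10^(82.410/10)+10^(69.719/10)) = 82.64 dB SPL.

82.64 dB SPL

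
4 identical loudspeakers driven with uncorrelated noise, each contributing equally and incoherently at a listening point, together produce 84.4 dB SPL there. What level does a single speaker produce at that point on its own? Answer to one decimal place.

4 equal incoherent sources add 10·log₁₀(4) = 6.02 dB over one source.
L_one = 84.4 − 6.02 = 78.4 dB SPL.

78.4 dB SPL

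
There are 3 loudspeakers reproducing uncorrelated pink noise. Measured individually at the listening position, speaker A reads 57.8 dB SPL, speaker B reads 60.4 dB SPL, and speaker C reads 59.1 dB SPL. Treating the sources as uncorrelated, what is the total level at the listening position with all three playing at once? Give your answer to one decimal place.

Uncorrelated sources add in intensity (power), not in dB.
L_total = 10·log₁₀(10^(57.8/10) + 10^(60.4/10) + 10^(59.1/10)) = 10·log₁₀(2512000) = 64.0 dB SPL.

64.0 dB SPL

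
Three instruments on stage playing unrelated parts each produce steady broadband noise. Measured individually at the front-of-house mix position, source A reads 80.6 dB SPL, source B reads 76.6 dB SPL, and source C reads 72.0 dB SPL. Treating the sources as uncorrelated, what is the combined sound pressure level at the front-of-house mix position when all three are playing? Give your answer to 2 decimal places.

82.46 dB SPL

Incoherent sources sum as intensities:
L_total = 10·log₁₀(10^(80.6/10) + 10^(76.6/10) + 10^(72.0/10)) = 10·log₁₀(176400000) = 82.46 dB SPL.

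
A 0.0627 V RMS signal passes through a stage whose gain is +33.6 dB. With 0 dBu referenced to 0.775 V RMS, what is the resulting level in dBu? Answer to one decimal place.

Input level: 20·log₁₀(0.0627/0.775) = -21.84 dBu.
Output: -21.84 + 33.6 = +11.8 dBu.

+11.8 dBu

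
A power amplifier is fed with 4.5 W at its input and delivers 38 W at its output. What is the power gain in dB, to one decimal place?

Power ratio → dB uses the 10·log₁₀ form:
10·log₁₀(38/4.5) = 10·log₁₀(8.444) = 9.3 dB.

9.3 dB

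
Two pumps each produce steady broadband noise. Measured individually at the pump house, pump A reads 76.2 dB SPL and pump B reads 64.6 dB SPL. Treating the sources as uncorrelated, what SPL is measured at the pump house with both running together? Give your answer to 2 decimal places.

Incoherent sources sum as intensities:
L_total = 10·log₁₀(10^(76.2/10) + 10^(64.6/10)) = 10·log₁₀(44570000) = 76.49 dB SPL.

76.49 dB SPL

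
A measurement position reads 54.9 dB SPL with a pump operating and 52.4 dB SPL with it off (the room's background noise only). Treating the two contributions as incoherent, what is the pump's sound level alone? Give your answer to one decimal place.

Subtract intensities: L_src = 10·log₁₀(10^(L_total/10) − 10^(L_bg/10)).
L_src = 10·log₁₀(10^(54.9/10) − 10^(52.4/10)) = 10·log₁₀(135200) = 51.3 dB SPL.

51.3 dB SPL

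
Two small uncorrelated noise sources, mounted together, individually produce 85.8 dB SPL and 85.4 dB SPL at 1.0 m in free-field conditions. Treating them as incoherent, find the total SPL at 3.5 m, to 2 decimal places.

Combined at 1.0 m: 10·log₁₀(10^(85.8/10)+10^(85.4/10)) = 88.615 dB SPL.
Then apply −20·log₁₀(3.5/1.0) = -10.881 dB → 77.73 dB SPL.

77.73 dB SPL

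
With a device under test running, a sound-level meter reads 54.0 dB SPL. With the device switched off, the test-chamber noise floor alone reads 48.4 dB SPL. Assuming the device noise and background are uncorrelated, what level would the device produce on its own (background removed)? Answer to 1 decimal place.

52.6 dB SPL

Subtract intensities: L_src = 10·log₁₀(10^(L_total/10) − 10^(L_bg/10)).
L_src = 10·log₁₀(10^(54.0/10) − 10^(48.4/10)) = 10·log₁₀(182000) = 52.6 dB SPL.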